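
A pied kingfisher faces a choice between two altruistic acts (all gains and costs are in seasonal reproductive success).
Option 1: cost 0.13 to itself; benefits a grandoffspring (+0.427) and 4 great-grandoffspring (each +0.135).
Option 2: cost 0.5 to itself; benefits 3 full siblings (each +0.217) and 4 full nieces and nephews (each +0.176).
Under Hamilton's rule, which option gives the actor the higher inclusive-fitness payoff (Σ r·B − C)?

Option 1: r to a grandoffspring = 0.25.
Option 1: r to a great-grandoffspring = 0.125.
Option 1: Σ r·B − C = (1·0.25·0.427 + 4·0.125·0.135) − 0.13 = 0.04425.
Option 2: r to a full sibling = 0.5.
Option 2: r to a full niece or nephew = 0.25.
Option 2: Σ r·B − C = (3·0.5·0.217 + 4·0.25·0.176) − 0.5 = 0.0015.
Option 1 has the higher net inclusive-fitness payoff.

Option 1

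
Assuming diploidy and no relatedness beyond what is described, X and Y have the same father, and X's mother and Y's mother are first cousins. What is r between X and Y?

Wright's path rule: contributions from independent ancestry routes add.
X and Y are related in two ways: half-sibs through their shared father (r = 1/4) and second cousins through their mothers (r = 1/32).
r = 1/4 + 1/32 = 0.28125.

0.28125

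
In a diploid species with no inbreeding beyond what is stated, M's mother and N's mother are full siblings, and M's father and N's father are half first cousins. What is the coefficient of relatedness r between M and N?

Independent pedigree routes through distinct common ancestors add.
M and N are related in two ways: first cousins through their mothers (r = 1/8) and half second cousins through their fathers (r = 1/64).
r = 1/8 + 1/64 = 9/64 = 0.140625.

0.140625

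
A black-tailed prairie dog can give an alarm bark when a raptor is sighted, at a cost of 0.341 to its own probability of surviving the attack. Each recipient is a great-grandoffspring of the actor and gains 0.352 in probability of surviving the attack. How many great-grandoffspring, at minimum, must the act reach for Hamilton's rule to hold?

8

r to a great-grandoffspring = 0.125 (three parent–offspring links: r = (1/2)^3 = 1/8).
Hamilton's rule: n·r·B > C  ⇒  n > C/(r·B) = 0.341/(0.125·0.352) = 7.75.
The smallest integer exceeding 7.75 is 8.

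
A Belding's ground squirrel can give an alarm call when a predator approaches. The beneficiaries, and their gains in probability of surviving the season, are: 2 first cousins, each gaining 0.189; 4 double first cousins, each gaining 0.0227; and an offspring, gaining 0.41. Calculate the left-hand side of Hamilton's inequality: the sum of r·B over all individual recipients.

r to a first cousin = 0.125 (first cousins share one grandparent pair — two paths of length 4: r = 2·(1/2)^4 = 1/8).
r to a double first cousin = 1/4 (double first cousins share both grandparent pairs — four paths of length 4: r = 4·(1/2)^4 = 1/4).
r to an offspring = 1/2 (one parent–offspring link: r = (1/2)^1 = 1/2).
Summing one r·B term per recipient: 2·0.125·0.189 + 4·0.25·0.0227 + 1·0.5·0.41 = 0.27495.

0.27495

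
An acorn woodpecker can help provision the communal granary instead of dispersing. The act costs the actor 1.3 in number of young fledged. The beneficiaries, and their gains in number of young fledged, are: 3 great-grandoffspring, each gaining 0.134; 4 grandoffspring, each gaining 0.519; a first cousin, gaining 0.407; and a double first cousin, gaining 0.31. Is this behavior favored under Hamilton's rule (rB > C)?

Hamilton's rule: the trait is favored when the sum of r·B over every recipient exceeds the actor's cost C.
r to a great-grandoffspring = 1/8 (three parent–offspring links: r = (1/2)^3 = 1/8).
r to a grandoffspring = 1/4 (two parent–offspring links: r = (1/2)^2 = 1/4).
r to a first cousin = 1/8 (first cousins share one grandparent pair — two paths of length 4: r = 2·(1/2)^4 = 1/8).
r to a double first cousin = 1/4 (double first cousins share both grandparent pairs — four paths of length 4: r = 4·(1/2)^4 = 1/4).
Summing one r·B term per recipient: 3·0.125·0.134 + 4·0.25·0.519 + 1·0.125·0.407 + 1·0.25·0.31 = 0.697625.
0.697625 < 1.3: the indirect benefit is less than the cost.

No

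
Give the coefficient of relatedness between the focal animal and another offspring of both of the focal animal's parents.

Each parent–offspring link contributes a factor of 1/2, and independent paths through distinct common ancestors add.
Full sibs share both parents — two paths of length 2: r = 2·(1/2)^2 = 1/2.

0.5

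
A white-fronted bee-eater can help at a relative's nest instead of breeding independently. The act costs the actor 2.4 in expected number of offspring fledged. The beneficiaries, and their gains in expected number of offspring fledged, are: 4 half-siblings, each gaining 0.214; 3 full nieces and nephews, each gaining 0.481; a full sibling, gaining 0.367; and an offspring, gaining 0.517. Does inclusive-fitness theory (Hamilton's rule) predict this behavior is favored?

Hamilton's rule: the trait is favored when the sum of r·B over every recipient exceeds the actor's cost C.
r to a half-sibling = 1/4 (half-sibs share one parent — one path of length 2: r = (1/2)^2 = 1/4).
r to a full niece or nephew = 1/4 (full aunt/uncle↔niece/nephew: two paths of length 3 through the shared grandparent pair: r = 2·(1/2)^3 = 1/4).
r to a full sibling = 0.5 (full sibs share both parents — two paths of length 2: r = 2·(1/2)^2 = 1/2).
r to an offspring = 1/2 (one parent–offspring link: r = (1/2)^1 = 1/2).
Summing one r·B term per recipient: 4·0.25·0.214 + 3·0.25·0.481 + 1·0.5·0.367 + 1·0.5·0.517 = 1.01675.
1.01675 < 2.4: the indirect benefit is less than the cost.

No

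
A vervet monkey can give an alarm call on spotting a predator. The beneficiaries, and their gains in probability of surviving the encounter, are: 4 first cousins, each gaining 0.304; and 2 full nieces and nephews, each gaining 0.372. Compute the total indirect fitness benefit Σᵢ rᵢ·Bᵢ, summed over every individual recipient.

r to a first cousin = 0.125 (first cousins share one grandparent pair — two paths of length 4: r = 2·(1/2)^4 = 1/8).
r to a full niece or nephew = 1/4 (full aunt/uncle↔niece/nephew: two paths of length 3 through the shared grandparent pair: r = 2·(1/2)^3 = 1/4).
Summing one r·B term per recipient: 4·0.125·0.304 + 2·0.25·0.372 = 0.338.

0.338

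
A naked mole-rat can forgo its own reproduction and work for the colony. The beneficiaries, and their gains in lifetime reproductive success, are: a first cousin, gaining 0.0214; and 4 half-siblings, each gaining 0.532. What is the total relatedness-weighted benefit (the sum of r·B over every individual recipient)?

0.534675

r to a first cousin = 0.125 (first cousins share one grandparent pair — two paths of length 4: r = 2·(1/2)^4 = 1/8).
r to a half-sibling = 0.25 (half-sibs share one parent — one path of length 2: r = (1/2)^2 = 1/4).
Summing one r·B term per recipient: 1·0.125·0.0214 + 4·0.25·0.532 = 0.534675.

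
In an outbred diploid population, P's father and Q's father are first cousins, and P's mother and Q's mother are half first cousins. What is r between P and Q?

With two independent routes of shared ancestry, r is the sum of the two contributions.
P and Q are related in two ways: second cousins through their fathers (r = 1/32) and half second cousins through their mothers (r = 1/64).
r = 1/32 + 1/64 = 3/64 = 0.046875.

0.046875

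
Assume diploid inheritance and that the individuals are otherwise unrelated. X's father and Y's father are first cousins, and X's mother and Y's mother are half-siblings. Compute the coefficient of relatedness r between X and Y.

0.09375

Independent pedigree routes through distinct common ancestors add.
X and Y are related in two ways: second cousins through their fathers (r = 1/32) and half first cousins through their mothers (r = 1/16).
r = 1/32 + 1/16 = 3/32 = 0.09375.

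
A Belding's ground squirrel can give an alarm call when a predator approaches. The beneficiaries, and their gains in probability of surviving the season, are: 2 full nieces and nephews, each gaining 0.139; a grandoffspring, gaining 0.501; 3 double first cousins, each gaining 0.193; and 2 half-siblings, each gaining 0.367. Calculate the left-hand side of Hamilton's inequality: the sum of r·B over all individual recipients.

r to a full niece or nephew = 0.25 (full aunt/uncle↔niece/nephew: two paths of length 3 through the shared grandparent pair: r = 2·(1/2)^3 = 1/4).
r to a grandoffspring = 1/4 (two parent–offspring links: r = (1/2)^2 = 1/4).
r to a double first cousin = 1/4 (double first cousins share both grandparent pairs — four paths of length 4: r = 4·(1/2)^4 = 1/4).
r to a half-sibling = 0.25 (half-sibs share one parent — one path of length 2: r = (1/2)^2 = 1/4).
Summing one r·B term per recipient: 2·0.25·0.139 + 1·0.25·0.501 + 3·0.25·0.193 + 2·0.25·0.367 = 0.523.

0.523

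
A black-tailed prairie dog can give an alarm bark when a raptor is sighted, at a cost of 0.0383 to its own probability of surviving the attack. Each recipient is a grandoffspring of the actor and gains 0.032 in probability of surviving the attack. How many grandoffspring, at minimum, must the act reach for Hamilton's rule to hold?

5

r to a grandoffspring = 1/4 (two parent–offspring links: r = (1/2)^2 = 1/4).
Hamilton's rule: n·r·B > C  ⇒  n > C/(r·B) = 0.0383/(0.25·0.032) = 4.787.
The smallest integer exceeding 4.787 is 5.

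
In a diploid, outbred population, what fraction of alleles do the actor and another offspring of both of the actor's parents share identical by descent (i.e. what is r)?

Each parent–offspring link contributes a factor of 1/2, and independent paths through distinct common ancestors add.
Full sibs share both parents — two paths of length 2: r = 2·(1/2)^2 = 1/2.

0.5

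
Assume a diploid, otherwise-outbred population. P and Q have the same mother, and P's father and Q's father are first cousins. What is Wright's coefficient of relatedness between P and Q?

Independent pedigree routes through distinct common ancestors add.
P and Q are related in two ways: half-sibs through their shared mother (r = 1/4) and second cousins through their fathers (r = 1/32).
r = 1/4 + 1/32 = 9/32 = 0.28125.

0.28125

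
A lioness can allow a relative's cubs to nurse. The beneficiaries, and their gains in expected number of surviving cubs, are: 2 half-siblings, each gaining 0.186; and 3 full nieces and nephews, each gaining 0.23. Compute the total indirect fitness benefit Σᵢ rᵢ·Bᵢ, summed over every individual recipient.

r to a half-sibling = 1/4 (half-sibs share one parent — one path of length 2: r = (1/2)^2 = 1/4).
r to a full niece or nephew = 1/4 (full aunt/uncle↔niece/nephew: two paths of length 3 through the shared grandparent pair: r = 2·(1/2)^3 = 1/4).
Summing one r·B term per recipient: 2·0.25·0.186 + 3·0.25·0.23 = 0.2655.

0.2655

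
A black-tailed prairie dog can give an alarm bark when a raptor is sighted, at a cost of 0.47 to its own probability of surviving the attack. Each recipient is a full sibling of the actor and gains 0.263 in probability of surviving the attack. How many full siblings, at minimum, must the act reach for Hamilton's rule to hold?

r to a full sibling = 0.5 (full sibs share both parents — two paths of length 2: r = 2·(1/2)^2 = 1/2).
Hamilton's rule: n·r·B > C  ⇒  n > C/(r·B) = 0.47/(0.5·0.263) = 3.574.
The smallest integer exceeding 3.574 is 4.

4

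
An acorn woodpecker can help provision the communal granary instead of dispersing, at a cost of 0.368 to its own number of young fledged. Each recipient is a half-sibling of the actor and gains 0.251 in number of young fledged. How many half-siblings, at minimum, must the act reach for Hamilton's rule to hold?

r to a half-sibling = 1/4 (half-sibs share one parent — one path of length 2: r = (1/2)^2 = 1/4).
Hamilton's rule: n·r·B > C  ⇒  n > C/(r·B) = 0.368/(0.25·0.251) = 5.865.
The smallest integer exceeding 5.865 is 6.

6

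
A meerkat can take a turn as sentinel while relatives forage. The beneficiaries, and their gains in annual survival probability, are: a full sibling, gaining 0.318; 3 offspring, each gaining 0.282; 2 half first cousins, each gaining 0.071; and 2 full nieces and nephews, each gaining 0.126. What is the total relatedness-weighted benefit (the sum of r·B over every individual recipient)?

0.653875

r to a full sibling = 0.5 (full sibs share both parents — two paths of length 2: r = 2·(1/2)^2 = 1/2).
r to an offspring = 1/2 (one parent–offspring link: r = (1/2)^1 = 1/2).
r to a half first cousin = 1/16 (half first cousins share one grandparent — one path of length 4: r = (1/2)^4 = 1/16).
r to a full niece or nephew = 1/4 (full aunt/uncle↔niece/nephew: two paths of length 3 through the shared grandparent pair: r = 2·(1/2)^3 = 1/4).
Summing one r·B term per recipient: 1·0.5·0.318 + 3·0.5·0.282 + 2·0.0625·0.071 + 2·0.25·0.126 = 0.653875.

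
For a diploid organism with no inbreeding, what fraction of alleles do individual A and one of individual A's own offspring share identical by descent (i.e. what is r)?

0.5

Each parent–offspring link contributes a factor of 1/2, and independent paths through distinct common ancestors add.
One parent–offspring link: r = (1/2)^1 = 1/2.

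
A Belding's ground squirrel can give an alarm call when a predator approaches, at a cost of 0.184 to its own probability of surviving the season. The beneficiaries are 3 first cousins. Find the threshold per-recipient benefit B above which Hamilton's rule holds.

r to a first cousin = 1/8 (first cousins share one grandparent pair — two paths of length 4: r = 2·(1/2)^4 = 1/8).
Hamilton's rule with n recipients of equal r: n·r·B > C, so B > C/(n·r) = 0.184/(3·0.125) = 0.4907.

0.4907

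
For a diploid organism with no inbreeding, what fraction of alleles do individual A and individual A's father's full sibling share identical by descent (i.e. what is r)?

0.25

Each parent–offspring link contributes a factor of 1/2, and independent paths through distinct common ancestors add.
Full aunt/uncle↔niece/nephew: two paths of length 3 through the shared grandparent pair: r = 2·(1/2)^3 = 1/4.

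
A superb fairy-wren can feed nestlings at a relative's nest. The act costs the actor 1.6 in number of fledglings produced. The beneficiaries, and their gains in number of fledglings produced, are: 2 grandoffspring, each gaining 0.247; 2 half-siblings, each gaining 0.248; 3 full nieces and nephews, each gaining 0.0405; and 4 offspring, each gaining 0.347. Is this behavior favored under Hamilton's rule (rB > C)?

Hamilton's rule: the trait is favored when the sum of r·B over every recipient exceeds the actor's cost C.
r to a grandoffspring = 1/4 (two parent–offspring links: r = (1/2)^2 = 1/4).
r to a half-sibling = 1/4 (half-sibs share one parent — one path of length 2: r = (1/2)^2 = 1/4).
r to a full niece or nephew = 0.25 (full aunt/uncle↔niece/nephew: two paths of length 3 through the shared grandparent pair: r = 2·(1/2)^3 = 1/4).
r to an offspring = 1/2 (one parent–offspring link: r = (1/2)^1 = 1/2).
Summing one r·B term per recipient: 2·0.25·0.247 + 2·0.25·0.248 + 3·0.25·0.0405 + 4·0.5·0.347 = 0.971875.
0.971875 < 1.6: the indirect benefit is less than the cost.

No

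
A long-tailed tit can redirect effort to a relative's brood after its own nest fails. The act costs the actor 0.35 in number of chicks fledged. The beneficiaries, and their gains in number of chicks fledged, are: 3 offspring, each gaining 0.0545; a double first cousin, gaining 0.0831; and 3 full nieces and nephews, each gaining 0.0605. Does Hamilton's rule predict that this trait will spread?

Hamilton's rule: the trait is favored when the sum of r·B over every recipient exceeds the actor's cost C.
r to an offspring = 0.5 (one parent–offspring link: r = (1/2)^1 = 1/2).
r to a double first cousin = 1/4 (double first cousins share both grandparent pairs — four paths of length 4: r = 4·(1/2)^4 = 1/4).
r to a full niece or nephew = 0.25 (full aunt/uncle↔niece/nephew: two paths of length 3 through the shared grandparent pair: r = 2·(1/2)^3 = 1/4).
Summing one r·B term per recipient: 3·0.5·0.0545 + 1·0.25·0.0831 + 3·0.25·0.0605 = 0.1479.
0.1479 < 0.35: the indirect benefit is less than the cost.

No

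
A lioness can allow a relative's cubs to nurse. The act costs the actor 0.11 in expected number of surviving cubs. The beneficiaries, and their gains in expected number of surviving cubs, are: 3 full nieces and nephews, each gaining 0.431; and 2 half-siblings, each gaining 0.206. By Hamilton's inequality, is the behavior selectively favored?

Hamilton's rule: the trait is favored when the sum of r·B over every recipient exceeds the actor's cost C.
r to a full niece or nephew = 1/4 (full aunt/uncle↔niece/nephew: two paths of length 3 through the shared grandparent pair: r = 2·(1/2)^3 = 1/4).
r to a half-sibling = 1/4 (half-sibs share one parent — one path of length 2: r = (1/2)^2 = 1/4).
Summing one r·B term per recipient: 3·0.25·0.431 + 2·0.25·0.206 = 0.42625.
0.42625 > 0.11: the indirect benefit exceeds the cost.

Yes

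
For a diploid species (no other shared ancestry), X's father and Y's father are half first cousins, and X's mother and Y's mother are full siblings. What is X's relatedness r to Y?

Wright's path rule: contributions from independent ancestry routes add.
X and Y are related in two ways: half second cousins through their fathers (r = 1/64) and first cousins through their mothers (r = 1/8).
r = 1/64 + 1/8 = 9/64 = 0.140625.

0.140625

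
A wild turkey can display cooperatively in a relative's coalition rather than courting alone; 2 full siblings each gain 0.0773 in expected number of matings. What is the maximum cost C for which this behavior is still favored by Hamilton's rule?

0.0773

r to a full sibling = 0.5 (full sibs share both parents — two paths of length 2: r = 2·(1/2)^2 = 1/2).
Hamilton's rule: n·r·B > C, so the trait is favored while C < n·r·B = 2·0.5·0.0773 = 0.0773.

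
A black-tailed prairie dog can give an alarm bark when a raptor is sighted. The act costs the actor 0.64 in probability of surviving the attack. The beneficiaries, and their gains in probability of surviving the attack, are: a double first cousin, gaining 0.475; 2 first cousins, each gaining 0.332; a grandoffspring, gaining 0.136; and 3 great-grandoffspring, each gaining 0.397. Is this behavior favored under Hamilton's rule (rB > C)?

No

Hamilton's rule: the trait is favored when the sum of r·B over every recipient exceeds the actor's cost C.
r to a double first cousin = 0.25 (double first cousins share both grandparent pairs — four paths of length 4: r = 4·(1/2)^4 = 1/4).
r to a first cousin = 1/8 (first cousins share one grandparent pair — two paths of length 4: r = 2·(1/2)^4 = 1/8).
r to a grandoffspring = 0.25 (two parent–offspring links: r = (1/2)^2 = 1/4).
r to a great-grandoffspring = 0.125 (three parent–offspring links: r = (1/2)^3 = 1/8).
Summing one r·B term per recipient: 1·0.25·0.475 + 2·0.125·0.332 + 1·0.25·0.136 + 3·0.125·0.397 = 0.384625.
0.384625 < 0.64: the indirect benefit is less than the cost.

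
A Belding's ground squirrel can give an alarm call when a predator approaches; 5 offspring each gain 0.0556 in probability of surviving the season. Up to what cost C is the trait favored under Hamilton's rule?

r to an offspring = 0.5 (one parent–offspring link: r = (1/2)^1 = 1/2).
Hamilton's rule: n·r·B > C, so the trait is favored while C < n·r·B = 5·0.5·0.0556 = 0.139.

0.139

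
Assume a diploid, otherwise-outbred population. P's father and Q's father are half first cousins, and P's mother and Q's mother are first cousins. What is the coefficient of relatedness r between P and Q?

0.046875

With two independent routes of shared ancestry, r is the sum of the two contributions.
P and Q are related in two ways: half second cousins through their fathers (r = 1/64) and second cousins through their mothers (r = 1/32).
r = 1/64 + 1/32 = 0.046875.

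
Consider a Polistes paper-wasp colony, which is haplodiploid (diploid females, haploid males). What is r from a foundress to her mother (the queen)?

One meiotic link between diploid queen and diploid daughter: r = 1/2.

0.5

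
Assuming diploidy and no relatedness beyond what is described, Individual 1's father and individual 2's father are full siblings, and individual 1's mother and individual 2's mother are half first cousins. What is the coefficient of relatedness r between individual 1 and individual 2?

Wright's path rule: contributions from independent ancestry routes add.
Individual 1 and individual 2 are related in two ways: first cousins through their fathers (r = 1/8) and half second cousins through their mothers (r = 1/64).
r = 1/8 + 1/64 = 9/64 = 0.140625.

0.140625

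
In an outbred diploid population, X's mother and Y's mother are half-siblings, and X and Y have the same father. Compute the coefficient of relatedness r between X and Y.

0.3125

With two independent routes of shared ancestry, r is the sum of the two contributions.
X and Y are related in two ways: half first cousins through their mothers (r = 1/16) and half-sibs through their shared father (r = 1/4).
r = 1/16 + 1/4 = 5/16 = 0.3125.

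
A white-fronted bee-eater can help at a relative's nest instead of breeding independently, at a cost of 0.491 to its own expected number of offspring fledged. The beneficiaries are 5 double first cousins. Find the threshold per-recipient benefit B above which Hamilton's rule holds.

0.3928

r to a double first cousin = 1/4 (double first cousins share both grandparent pairs — four paths of length 4: r = 4·(1/2)^4 = 1/4).
Hamilton's rule with n recipients of equal r: n·r·B > C, so B > C/(n·r) = 0.491/(5·0.25) = 0.3928.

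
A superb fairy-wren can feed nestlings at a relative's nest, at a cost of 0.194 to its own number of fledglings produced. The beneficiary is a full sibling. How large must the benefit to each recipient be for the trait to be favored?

r to a full sibling = 0.5 (full sibs share both parents — two paths of length 2: r = 2·(1/2)^2 = 1/2).
Hamilton's rule with n recipients of equal r: n·r·B > C, so B > C/(n·r) = 0.194/(1·0.5) = 0.388.

0.388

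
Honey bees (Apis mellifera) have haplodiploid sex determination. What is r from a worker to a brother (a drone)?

0.25

Her haploid brother carries none of their father's genes and a random half of their mother's genome; that half matches the maternal half of her own genome with probability 1/2: r = 1/2 · 1/2 = 1/4.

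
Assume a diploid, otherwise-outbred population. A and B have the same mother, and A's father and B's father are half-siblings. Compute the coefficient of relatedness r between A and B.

Independent pedigree routes through distinct common ancestors add.
A and B are related in two ways: half-sibs through their shared mother (r = 1/4) and half first cousins through their fathers (r = 1/16).
r = 1/4 + 1/16 = 0.3125.

0.3125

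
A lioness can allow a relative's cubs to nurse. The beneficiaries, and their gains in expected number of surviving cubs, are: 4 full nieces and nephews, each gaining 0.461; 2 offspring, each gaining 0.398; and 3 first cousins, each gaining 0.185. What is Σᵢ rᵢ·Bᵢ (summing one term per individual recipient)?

0.928375

r to a full niece or nephew = 1/4 (full aunt/uncle↔niece/nephew: two paths of length 3 through the shared grandparent pair: r = 2·(1/2)^3 = 1/4).
r to an offspring = 1/2 (one parent–offspring link: r = (1/2)^1 = 1/2).
r to a first cousin = 0.125 (first cousins share one grandparent pair — two paths of length 4: r = 2·(1/2)^4 = 1/8).
Summing one r·B term per recipient: 4·0.25·0.461 + 2·0.5·0.398 + 3·0.125·0.185 = 0.928375.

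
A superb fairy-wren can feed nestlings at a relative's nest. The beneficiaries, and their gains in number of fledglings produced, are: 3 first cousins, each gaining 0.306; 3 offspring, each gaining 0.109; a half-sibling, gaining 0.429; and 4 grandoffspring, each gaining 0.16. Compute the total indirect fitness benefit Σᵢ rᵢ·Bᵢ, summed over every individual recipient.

0.5455

r to a first cousin = 0.125 (first cousins share one grandparent pair — two paths of length 4: r = 2·(1/2)^4 = 1/8).
r to an offspring = 1/2 (one parent–offspring link: r = (1/2)^1 = 1/2).
r to a half-sibling = 0.25 (half-sibs share one parent — one path of length 2: r = (1/2)^2 = 1/4).
r to a grandoffspring = 0.25 (two parent–offspring links: r = (1/2)^2 = 1/4).
Summing one r·B term per recipient: 3·0.125·0.306 + 3·0.5·0.109 + 1·0.25·0.429 + 4·0.25·0.16 = 0.5455.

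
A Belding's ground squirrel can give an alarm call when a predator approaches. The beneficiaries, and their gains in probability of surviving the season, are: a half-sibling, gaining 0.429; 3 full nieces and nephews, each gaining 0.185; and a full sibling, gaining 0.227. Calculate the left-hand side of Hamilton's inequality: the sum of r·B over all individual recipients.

0.3595

r to a half-sibling = 0.25 (half-sibs share one parent — one path of length 2: r = (1/2)^2 = 1/4).
r to a full niece or nephew = 0.25 (full aunt/uncle↔niece/nephew: two paths of length 3 through the shared grandparent pair: r = 2·(1/2)^3 = 1/4).
r to a full sibling = 1/2 (full sibs share both parents — two paths of length 2: r = 2·(1/2)^2 = 1/2).
Summing one r·B term per recipient: 1·0.25·0.429 + 3·0.25·0.185 + 1·0.5·0.227 = 0.3595.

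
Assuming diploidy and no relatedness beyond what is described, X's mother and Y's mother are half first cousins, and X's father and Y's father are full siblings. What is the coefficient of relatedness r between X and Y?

Independent pedigree routes through distinct common ancestors add.
X and Y are related in two ways: half second cousins through their mothers (r = 1/64) and first cousins through their fathers (r = 1/8).
r = 1/64 + 1/8 = 9/64 = 0.140625.

0.140625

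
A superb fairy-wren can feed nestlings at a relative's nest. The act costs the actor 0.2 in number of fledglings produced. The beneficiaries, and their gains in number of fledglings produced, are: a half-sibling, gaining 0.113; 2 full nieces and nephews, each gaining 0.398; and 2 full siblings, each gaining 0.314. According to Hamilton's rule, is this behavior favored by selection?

Hamilton's rule: the trait is favored when the sum of r·B over every recipient exceeds the actor's cost C.
r to a half-sibling = 1/4 (half-sibs share one parent — one path of length 2: r = (1/2)^2 = 1/4).
r to a full niece or nephew = 1/4 (full aunt/uncle↔niece/nephew: two paths of length 3 through the shared grandparent pair: r = 2·(1/2)^3 = 1/4).
r to a full sibling = 0.5 (full sibs share both parents — two paths of length 2: r = 2·(1/2)^2 = 1/2).
Summing one r·B term per recipient: 1·0.25·0.113 + 2·0.25·0.398 + 2·0.5·0.314 = 0.54125.
0.54125 > 0.2: the indirect benefit exceeds the cost.

Yes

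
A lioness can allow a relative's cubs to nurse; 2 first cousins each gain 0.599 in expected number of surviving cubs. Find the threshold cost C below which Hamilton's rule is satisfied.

0.14975

r to a first cousin = 0.125 (first cousins share one grandparent pair — two paths of length 4: r = 2·(1/2)^4 = 1/8).
Hamilton's rule: n·r·B > C, so the trait is favored while C < n·r·B = 2·0.125·0.599 = 0.14975.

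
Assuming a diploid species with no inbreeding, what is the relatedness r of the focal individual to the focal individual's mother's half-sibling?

0.125

Each parent–offspring link contributes a factor of 1/2, and independent paths through distinct common ancestors add.
Half-aunt/uncle↔niece/nephew: one path of length 3: r = (1/2)^3 = 1/8.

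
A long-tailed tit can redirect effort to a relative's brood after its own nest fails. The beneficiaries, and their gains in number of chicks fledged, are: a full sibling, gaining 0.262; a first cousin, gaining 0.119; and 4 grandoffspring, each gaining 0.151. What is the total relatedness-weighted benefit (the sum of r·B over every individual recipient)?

r to a full sibling = 1/2 (full sibs share both parents — two paths of length 2: r = 2·(1/2)^2 = 1/2).
r to a first cousin = 1/8 (first cousins share one grandparent pair — two paths of length 4: r = 2·(1/2)^4 = 1/8).
r to a grandoffspring = 0.25 (two parent–offspring links: r = (1/2)^2 = 1/4).
Summing one r·B term per recipient: 1·0.5·0.262 + 1·0.125·0.119 + 4·0.25·0.151 = 0.296875.

0.296875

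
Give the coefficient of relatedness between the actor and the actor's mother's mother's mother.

Each parent–offspring link contributes a factor of 1/2, and independent paths through distinct common ancestors add.
Three parent–offspring links: r = (1/2)^3 = 1/8.

0.125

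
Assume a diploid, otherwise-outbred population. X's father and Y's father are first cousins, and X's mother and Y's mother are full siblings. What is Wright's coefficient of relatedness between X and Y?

Wright's path rule: contributions from independent ancestry routes add.
X and Y are related in two ways: second cousins through their fathers (r = 1/32) and first cousins through their mothers (r = 1/8).
r = 1/32 + 1/8 = 0.15625.

0.15625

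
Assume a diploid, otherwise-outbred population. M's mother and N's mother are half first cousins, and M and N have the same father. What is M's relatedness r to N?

0.265625

With two independent routes of shared ancestry, r is the sum of the two contributions.
M and N are related in two ways: half second cousins through their mothers (r = 1/64) and half-sibs through their shared father (r = 1/4).
r = 1/64 + 1/4 = 17/64 = 0.265625.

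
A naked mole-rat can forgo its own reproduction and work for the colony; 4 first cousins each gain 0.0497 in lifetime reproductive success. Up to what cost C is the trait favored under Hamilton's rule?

0.02485

r to a first cousin = 1/8 (first cousins share one grandparent pair — two paths of length 4: r = 2·(1/2)^4 = 1/8).
Hamilton's rule: n·r·B > C, so the trait is favored while C < n·r·B = 4·0.125·0.0497 = 0.02485.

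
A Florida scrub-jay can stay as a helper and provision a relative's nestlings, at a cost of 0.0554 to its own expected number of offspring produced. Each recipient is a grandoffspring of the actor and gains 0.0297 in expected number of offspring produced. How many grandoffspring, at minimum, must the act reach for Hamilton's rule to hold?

8

r to a grandoffspring = 1/4 (two parent–offspring links: r = (1/2)^2 = 1/4).
Hamilton's rule: n·r·B > C  ⇒  n > C/(r·B) = 0.0554/(0.25·0.0297) = 7.461.
The smallest integer exceeding 7.461 is 8.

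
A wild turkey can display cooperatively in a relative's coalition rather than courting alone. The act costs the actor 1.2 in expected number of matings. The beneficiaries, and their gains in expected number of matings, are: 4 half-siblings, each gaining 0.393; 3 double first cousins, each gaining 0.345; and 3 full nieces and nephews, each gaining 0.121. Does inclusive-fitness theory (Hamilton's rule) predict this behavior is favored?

Hamilton's rule: the trait is favored when the sum of r·B over every recipient exceeds the actor's cost C.
r to a half-sibling = 0.25 (half-sibs share one parent — one path of length 2: r = (1/2)^2 = 1/4).
r to a double first cousin = 0.25 (double first cousins share both grandparent pairs — four paths of length 4: r = 4·(1/2)^4 = 1/4).
r to a full niece or nephew = 0.25 (full aunt/uncle↔niece/nephew: two paths of length 3 through the shared grandparent pair: r = 2·(1/2)^3 = 1/4).
Summing one r·B term per recipient: 4·0.25·0.393 + 3·0.25·0.345 + 3·0.25·0.121 = 0.7425.
0.7425 < 1.2: the indirect benefit is less than the cost.

No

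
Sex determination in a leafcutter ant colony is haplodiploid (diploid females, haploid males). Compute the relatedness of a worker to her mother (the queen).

0.5

One meiotic link between diploid queen and diploid daughter: r = 1/2.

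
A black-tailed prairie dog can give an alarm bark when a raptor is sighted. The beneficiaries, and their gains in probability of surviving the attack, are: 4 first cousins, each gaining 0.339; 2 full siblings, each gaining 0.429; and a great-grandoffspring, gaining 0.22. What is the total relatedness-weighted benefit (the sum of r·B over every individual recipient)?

r to a first cousin = 1/8 (first cousins share one grandparent pair — two paths of length 4: r = 2·(1/2)^4 = 1/8).
r to a full sibling = 1/2 (full sibs share both parents — two paths of length 2: r = 2·(1/2)^2 = 1/2).
r to a great-grandoffspring = 0.125 (three parent–offspring links: r = (1/2)^3 = 1/8).
Summing one r·B term per recipient: 4·0.125·0.339 + 2·0.5·0.429 + 1·0.125·0.22 = 0.626.

0.626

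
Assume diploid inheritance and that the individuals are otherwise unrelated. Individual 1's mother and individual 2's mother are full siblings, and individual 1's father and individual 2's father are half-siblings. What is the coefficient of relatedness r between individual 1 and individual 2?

Independent pedigree routes through distinct common ancestors add.
Individual 1 and individual 2 are related in two ways: first cousins through their mothers (r = 1/8) and half first cousins through their fathers (r = 1/16).
r = 1/8 + 1/16 = 3/16 = 0.1875.

0.1875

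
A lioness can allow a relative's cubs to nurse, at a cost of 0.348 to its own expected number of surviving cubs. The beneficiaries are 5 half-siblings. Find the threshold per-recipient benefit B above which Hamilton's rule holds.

r to a half-sibling = 0.25 (half-sibs share one parent — one path of length 2: r = (1/2)^2 = 1/4).
Hamilton's rule with n recipients of equal r: n·r·B > C, so B > C/(n·r) = 0.348/(5·0.25) = 0.2784.

0.2784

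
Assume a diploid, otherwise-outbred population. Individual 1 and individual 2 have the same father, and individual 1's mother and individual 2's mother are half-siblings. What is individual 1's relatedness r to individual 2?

Relatedness sums over independent paths through distinct common ancestors.
Individual 1 and individual 2 are related in two ways: half-sibs through their shared father (r = 1/4) and half first cousins through their mothers (r = 1/16).
r = 1/4 + 1/16 = 5/16 = 0.3125.

0.3125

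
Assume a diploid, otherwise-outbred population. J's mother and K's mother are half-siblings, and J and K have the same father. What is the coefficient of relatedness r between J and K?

0.3125

Wright's path rule: contributions from independent ancestry routes add.
J and K are related in two ways: half first cousins through their mothers (r = 1/16) and half-sibs through their shared father (r = 1/4).
r = 1/16 + 1/4 = 5/16 = 0.3125.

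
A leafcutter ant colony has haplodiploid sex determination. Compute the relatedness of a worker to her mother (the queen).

0.5

One meiotic link between diploid queen and diploid daughter: r = 1/2.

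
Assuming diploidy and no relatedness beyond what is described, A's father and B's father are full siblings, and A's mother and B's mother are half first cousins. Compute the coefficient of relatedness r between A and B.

0.140625

With two independent routes of shared ancestry, r is the sum of the two contributions.
A and B are related in two ways: first cousins through their fathers (r = 1/8) and half second cousins through their mothers (r = 1/64).
r = 1/8 + 1/64 = 9/64 = 0.140625.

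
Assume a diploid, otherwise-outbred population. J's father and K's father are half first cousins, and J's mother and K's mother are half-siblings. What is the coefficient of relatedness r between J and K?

With two independent routes of shared ancestry, r is the sum of the two contributions.
J and K are related in two ways: half second cousins through their fathers (r = 1/64) and half first cousins through their mothers (r = 1/16).
r = 1/64 + 1/16 = 5/64 = 0.078125.

0.078125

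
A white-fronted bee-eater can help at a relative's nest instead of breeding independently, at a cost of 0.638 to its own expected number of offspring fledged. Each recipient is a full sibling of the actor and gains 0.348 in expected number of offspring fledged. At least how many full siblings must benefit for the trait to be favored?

4

r to a full sibling = 1/2 (full sibs share both parents — two paths of length 2: r = 2·(1/2)^2 = 1/2).
Hamilton's rule: n·r·B > C  ⇒  n > C/(r·B) = 0.638/(0.5·0.348) = 3.667.
The smallest integer exceeding 3.667 is 4.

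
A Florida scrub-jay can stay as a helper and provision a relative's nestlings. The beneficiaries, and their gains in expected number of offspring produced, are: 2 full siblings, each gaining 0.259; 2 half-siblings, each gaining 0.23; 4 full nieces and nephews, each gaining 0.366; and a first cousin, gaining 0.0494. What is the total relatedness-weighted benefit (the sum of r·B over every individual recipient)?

r to a full sibling = 1/2 (full sibs share both parents — two paths of length 2: r = 2·(1/2)^2 = 1/2).
r to a half-sibling = 0.25 (half-sibs share one parent — one path of length 2: r = (1/2)^2 = 1/4).
r to a full niece or nephew = 1/4 (full aunt/uncle↔niece/nephew: two paths of length 3 through the shared grandparent pair: r = 2·(1/2)^3 = 1/4).
r to a first cousin = 1/8 (first cousins share one grandparent pair — two paths of length 4: r = 2·(1/2)^4 = 1/8).
Summing one r·B term per recipient: 2·0.5·0.259 + 2·0.25·0.23 + 4·0.25·0.366 + 1·0.125·0.0494 = 0.746175.

0.746175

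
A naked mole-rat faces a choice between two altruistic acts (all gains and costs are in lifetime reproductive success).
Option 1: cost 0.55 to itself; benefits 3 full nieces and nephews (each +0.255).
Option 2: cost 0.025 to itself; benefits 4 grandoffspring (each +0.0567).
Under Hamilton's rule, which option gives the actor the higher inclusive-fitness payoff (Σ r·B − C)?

Option 1: r to a full niece or nephew = 0.25.
Option 1: Σ r·B − C = (3·0.25·0.255) − 0.55 = -0.35875.
Option 2: r to a grandoffspring = 0.25.
Option 2: Σ r·B − C = (4·0.25·0.0567) − 0.025 = 0.0317.
Option 2 has the higher net inclusive-fitness payoff.

Option 2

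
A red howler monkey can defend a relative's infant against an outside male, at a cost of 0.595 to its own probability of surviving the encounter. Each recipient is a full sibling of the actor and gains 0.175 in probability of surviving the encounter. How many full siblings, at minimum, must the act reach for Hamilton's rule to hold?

7

r to a full sibling = 1/2 (full sibs share both parents — two paths of length 2: r = 2·(1/2)^2 = 1/2).
Hamilton's rule: n·r·B > C  ⇒  n > C/(r·B) = 0.595/(0.5·0.175) = 6.8.
The smallest integer exceeding 6.8 is 7.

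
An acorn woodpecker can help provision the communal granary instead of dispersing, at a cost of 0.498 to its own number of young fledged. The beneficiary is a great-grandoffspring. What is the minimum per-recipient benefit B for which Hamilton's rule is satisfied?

3.984

r to a great-grandoffspring = 0.125 (three parent–offspring links: r = (1/2)^3 = 1/8).
Hamilton's rule with n recipients of equal r: n·r·B > C, so B > C/(n·r) = 0.498/(1·0.125) = 3.984.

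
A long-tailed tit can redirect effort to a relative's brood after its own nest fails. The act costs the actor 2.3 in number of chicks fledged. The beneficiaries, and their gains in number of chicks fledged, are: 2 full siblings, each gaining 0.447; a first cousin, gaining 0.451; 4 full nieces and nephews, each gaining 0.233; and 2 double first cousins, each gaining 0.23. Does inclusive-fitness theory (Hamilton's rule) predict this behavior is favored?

No

Hamilton's rule: the trait is favored when the sum of r·B over every recipient exceeds the actor's cost C.
r to a full sibling = 1/2 (full sibs share both parents — two paths of length 2: r = 2·(1/2)^2 = 1/2).
r to a first cousin = 1/8 (first cousins share one grandparent pair — two paths of length 4: r = 2·(1/2)^4 = 1/8).
r to a full niece or nephew = 1/4 (full aunt/uncle↔niece/nephew: two paths of length 3 through the shared grandparent pair: r = 2·(1/2)^3 = 1/4).
r to a double first cousin = 0.25 (double first cousins share both grandparent pairs — four paths of length 4: r = 4·(1/2)^4 = 1/4).
Summing one r·B term per recipient: 2·0.5·0.447 + 1·0.125·0.451 + 4·0.25·0.233 + 2·0.25·0.23 = 0.851375.
0.851375 < 2.3: the indirect benefit is less than the cost.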